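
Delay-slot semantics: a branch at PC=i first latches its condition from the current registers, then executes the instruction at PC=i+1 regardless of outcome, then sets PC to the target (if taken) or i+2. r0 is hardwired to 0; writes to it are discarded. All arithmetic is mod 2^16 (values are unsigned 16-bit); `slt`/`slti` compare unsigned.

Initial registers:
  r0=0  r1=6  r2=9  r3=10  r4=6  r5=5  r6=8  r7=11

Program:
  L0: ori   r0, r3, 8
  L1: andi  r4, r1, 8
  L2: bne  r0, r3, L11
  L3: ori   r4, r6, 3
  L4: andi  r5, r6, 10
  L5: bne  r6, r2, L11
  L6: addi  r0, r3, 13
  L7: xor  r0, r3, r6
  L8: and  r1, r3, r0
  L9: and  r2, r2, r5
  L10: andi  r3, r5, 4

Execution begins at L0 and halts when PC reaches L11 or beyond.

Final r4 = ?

11

[0] ori   r0, r3, 8  →  {r0:0, r1:6, r2:9, r3:10, r4:6, r5:5, r6:8, r7:11}
[1] andi  r4, r1, 8  →  {r0:0, r1:6, r2:9, r3:10, r4:0, r5:5, r6:8, r7:11}
[2] bne  r0, r3, L11  →  {r0:0, r1:6, r2:9, r3:10, r4:0, r5:5, r6:8, r7:11}  ⟨branch taken⟩
[3] ori   r4, r6, 3  →  {r0:0, r1:6, r2:9, r3:10, r4:11, r5:5, r6:8, r7:11}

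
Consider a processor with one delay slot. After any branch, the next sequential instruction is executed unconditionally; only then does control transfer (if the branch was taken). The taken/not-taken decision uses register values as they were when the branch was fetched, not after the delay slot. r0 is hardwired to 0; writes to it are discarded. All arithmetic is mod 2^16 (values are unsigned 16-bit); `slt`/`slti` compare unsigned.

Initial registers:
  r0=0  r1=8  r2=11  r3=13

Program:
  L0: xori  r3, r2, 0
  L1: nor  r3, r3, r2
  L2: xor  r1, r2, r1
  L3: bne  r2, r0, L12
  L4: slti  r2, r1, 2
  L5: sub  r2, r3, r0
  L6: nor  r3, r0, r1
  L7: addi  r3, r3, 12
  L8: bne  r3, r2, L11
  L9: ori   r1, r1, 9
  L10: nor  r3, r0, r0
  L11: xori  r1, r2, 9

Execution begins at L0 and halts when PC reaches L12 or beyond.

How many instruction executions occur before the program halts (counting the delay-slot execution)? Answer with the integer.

  step pc=0: xori  r3, r2, 0  regs=(0,8,11,11)
  step pc=1: nor  r3, r3, r2  regs=(0,8,11,65524)
  step pc=2: xor  r1, r2, r1  regs=(0,3,11,65524)
  step pc=3: bne  r2, r0, L12  cond=T  regs=(0,3,11,65524)
  step pc=4: slti  r2, r1, 2  regs=(0,3,0,65524)

5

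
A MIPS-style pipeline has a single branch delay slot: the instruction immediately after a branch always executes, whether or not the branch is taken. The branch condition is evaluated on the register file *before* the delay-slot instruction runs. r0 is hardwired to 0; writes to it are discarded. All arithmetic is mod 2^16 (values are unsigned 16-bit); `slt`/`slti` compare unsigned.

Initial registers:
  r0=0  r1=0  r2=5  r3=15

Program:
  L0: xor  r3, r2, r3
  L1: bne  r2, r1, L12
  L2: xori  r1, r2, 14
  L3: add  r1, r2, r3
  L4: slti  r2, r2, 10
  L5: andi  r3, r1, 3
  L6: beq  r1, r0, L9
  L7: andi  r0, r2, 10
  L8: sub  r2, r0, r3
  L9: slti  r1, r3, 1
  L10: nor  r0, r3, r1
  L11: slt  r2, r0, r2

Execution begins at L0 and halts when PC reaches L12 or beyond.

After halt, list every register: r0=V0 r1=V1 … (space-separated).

r0=0 r1=11 r2=5 r3=10

#0 xor  r3, r2, r3 ; 0/0/5/10
#1 bne  r2, r1, L12 ; 0/0/5/10 ; →target
#2 xori  r1, r2, 14 ; 0/11/5/10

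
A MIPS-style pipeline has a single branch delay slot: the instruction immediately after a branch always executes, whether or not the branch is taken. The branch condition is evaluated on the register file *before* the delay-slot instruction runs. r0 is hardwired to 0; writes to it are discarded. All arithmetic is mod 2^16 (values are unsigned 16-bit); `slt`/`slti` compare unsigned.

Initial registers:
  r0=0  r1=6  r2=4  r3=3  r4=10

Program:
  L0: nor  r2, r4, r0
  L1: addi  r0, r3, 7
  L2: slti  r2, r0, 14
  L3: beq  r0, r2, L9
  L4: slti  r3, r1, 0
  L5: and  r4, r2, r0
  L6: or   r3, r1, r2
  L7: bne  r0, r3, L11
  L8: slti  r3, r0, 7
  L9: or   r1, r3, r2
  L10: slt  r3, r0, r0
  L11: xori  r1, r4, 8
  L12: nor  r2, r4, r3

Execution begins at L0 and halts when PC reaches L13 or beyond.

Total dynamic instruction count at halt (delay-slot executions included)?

11

PC=0  nor  r2, r4, r0        | r0=0 r1=6 r2=65525 r3=3 r4=10
PC=1  addi  r0, r3, 7        | r0=0 r1=6 r2=65525 r3=3 r4=10
PC=2  slti  r2, r0, 14       | r0=0 r1=6 r2=1 r3=3 r4=10
PC=3  beq  r0, r2, L9        | r0=0 r1=6 r2=1 r3=3 r4=10  [not taken]
PC=4  slti  r3, r1, 0        | r0=0 r1=6 r2=1 r3=0 r4=10
PC=5  and  r4, r2, r0        | r0=0 r1=6 r2=1 r3=0 r4=0
PC=6  or   r3, r1, r2        | r0=0 r1=6 r2=1 r3=7 r4=0
PC=7  bne  r0, r3, L11       | r0=0 r1=6 r2=1 r3=7 r4=0  [TAKEN]
PC=8  slti  r3, r0, 7        | r0=0 r1=6 r2=1 r3=1 r4=0
PC=11 xori  r1, r4, 8        | r0=0 r1=8 r2=1 r3=1 r4=0
PC=12 nor  r2, r4, r3        | r0=0 r1=8 r2=65534 r3=1 r4=0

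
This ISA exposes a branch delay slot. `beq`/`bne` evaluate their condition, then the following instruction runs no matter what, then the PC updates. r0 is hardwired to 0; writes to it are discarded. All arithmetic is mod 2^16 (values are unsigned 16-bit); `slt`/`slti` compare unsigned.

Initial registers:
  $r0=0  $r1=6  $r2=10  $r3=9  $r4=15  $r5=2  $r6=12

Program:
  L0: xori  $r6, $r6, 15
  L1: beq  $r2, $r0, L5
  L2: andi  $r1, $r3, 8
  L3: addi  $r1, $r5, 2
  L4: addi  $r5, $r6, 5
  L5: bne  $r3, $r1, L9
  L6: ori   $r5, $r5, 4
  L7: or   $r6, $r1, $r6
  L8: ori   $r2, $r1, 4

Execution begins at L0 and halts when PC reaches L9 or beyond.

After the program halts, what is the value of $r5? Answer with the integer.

12

#0 xori  $r6, $r6, 15 ; 0/6/10/9/15/2/3
#1 beq  $r2, $r0, L5 ; 0/6/10/9/15/2/3 ; →fallthru
#2 andi  $r1, $r3, 8 ; 0/8/10/9/15/2/3
#3 addi  $r1, $r5, 2 ; 0/4/10/9/15/2/3
#4 addi  $r5, $r6, 5 ; 0/4/10/9/15/8/3
#5 bne  $r3, $r1, L9 ; 0/4/10/9/15/8/3 ; →target
#6 ori   $r5, $r5, 4 ; 0/4/10/9/15/12/3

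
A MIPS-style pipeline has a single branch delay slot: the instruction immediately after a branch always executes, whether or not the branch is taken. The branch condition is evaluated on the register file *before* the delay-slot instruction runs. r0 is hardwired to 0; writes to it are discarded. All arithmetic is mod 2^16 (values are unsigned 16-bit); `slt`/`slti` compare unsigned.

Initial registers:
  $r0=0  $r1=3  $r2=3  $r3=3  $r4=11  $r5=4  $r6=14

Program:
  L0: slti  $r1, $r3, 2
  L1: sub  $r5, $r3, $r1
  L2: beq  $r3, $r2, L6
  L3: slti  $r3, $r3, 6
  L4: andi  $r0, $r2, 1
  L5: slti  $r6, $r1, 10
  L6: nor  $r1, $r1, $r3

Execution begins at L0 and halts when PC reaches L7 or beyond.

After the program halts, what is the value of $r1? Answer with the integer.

PC=0  slti  $r1, $r3, 2      | $r0=0 $r1=0 $r2=3 $r3=3 $r4=11 $r5=4 $r6=14
PC=1  sub  $r5, $r3, $r1     | $r0=0 $r1=0 $r2=3 $r3=3 $r4=11 $r5=3 $r6=14
PC=2  beq  $r3, $r2, L6      | $r0=0 $r1=0 $r2=3 $r3=3 $r4=11 $r5=3 $r6=14  [TAKEN]
PC=3  slti  $r3, $r3, 6      | $r0=0 $r1=0 $r2=3 $r3=1 $r4=11 $r5=3 $r6=14
PC=6  nor  $r1, $r1, $r3     | $r0=0 $r1=65534 $r2=3 $r3=1 $r4=11 $r5=3 $r6=14

65534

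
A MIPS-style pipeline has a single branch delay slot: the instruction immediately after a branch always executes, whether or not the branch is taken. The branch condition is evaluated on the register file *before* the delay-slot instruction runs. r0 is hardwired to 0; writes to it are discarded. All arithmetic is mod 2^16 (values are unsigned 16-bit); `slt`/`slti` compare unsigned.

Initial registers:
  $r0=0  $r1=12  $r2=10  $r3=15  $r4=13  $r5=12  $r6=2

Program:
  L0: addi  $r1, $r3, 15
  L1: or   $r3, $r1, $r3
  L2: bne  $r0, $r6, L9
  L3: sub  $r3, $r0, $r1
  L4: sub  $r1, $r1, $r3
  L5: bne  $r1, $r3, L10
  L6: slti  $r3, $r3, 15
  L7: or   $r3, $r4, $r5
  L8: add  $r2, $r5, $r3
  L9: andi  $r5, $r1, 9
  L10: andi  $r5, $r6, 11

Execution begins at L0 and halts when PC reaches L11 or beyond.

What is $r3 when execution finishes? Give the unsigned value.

  step pc=0: addi  $r1, $r3, 15  regs=(0,30,10,15,13,12,2)
  step pc=1: or   $r3, $r1, $r3  regs=(0,30,10,31,13,12,2)
  step pc=2: bne  $r0, $r6, L9  cond=T  regs=(0,30,10,31,13,12,2)
  step pc=3: sub  $r3, $r0, $r1  regs=(0,30,10,65506,13,12,2)
  step pc=9: andi  $r5, $r1, 9  regs=(0,30,10,65506,13,8,2)
  step pc=10: andi  $r5, $r6, 11  regs=(0,30,10,65506,13,2,2)

65506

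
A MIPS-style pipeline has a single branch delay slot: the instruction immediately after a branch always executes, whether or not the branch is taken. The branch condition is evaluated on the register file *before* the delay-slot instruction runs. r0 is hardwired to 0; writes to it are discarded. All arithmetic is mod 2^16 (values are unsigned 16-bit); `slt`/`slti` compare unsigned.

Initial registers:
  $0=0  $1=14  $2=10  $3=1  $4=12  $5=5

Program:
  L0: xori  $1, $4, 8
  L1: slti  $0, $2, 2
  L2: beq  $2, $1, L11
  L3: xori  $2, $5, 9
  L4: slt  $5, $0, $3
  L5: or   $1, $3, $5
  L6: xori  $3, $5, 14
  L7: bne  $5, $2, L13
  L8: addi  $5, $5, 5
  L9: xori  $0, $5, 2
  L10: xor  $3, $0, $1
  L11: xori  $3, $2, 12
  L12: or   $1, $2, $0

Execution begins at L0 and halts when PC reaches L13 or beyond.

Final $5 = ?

#0 xori  $1, $4, 8 ; 0/4/10/1/12/5
#1 slti  $0, $2, 2 ; 0/4/10/1/12/5
#2 beq  $2, $1, L11 ; 0/4/10/1/12/5 ; →fallthru
#3 xori  $2, $5, 9 ; 0/4/12/1/12/5
#4 slt  $5, $0, $3 ; 0/4/12/1/12/1
#5 or   $1, $3, $5 ; 0/1/12/1/12/1
#6 xori  $3, $5, 14 ; 0/1/12/15/12/1
#7 bne  $5, $2, L13 ; 0/1/12/15/12/1 ; →target
#8 addi  $5, $5, 5 ; 0/1/12/15/12/6

6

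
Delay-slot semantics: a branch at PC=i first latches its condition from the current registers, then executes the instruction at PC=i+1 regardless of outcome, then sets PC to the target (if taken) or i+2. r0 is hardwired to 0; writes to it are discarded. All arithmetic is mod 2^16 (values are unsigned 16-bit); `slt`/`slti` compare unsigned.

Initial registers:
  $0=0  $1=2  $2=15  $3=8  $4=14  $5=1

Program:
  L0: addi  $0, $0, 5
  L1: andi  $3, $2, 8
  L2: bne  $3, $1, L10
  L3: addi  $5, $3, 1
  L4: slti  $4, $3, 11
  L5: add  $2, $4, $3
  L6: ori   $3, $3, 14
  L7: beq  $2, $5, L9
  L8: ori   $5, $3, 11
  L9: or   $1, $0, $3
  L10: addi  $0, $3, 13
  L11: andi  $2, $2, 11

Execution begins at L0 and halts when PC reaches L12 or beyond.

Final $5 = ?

9

  step pc=0: addi  $0, $0, 5  regs=(0,2,15,8,14,1)
  step pc=1: andi  $3, $2, 8  regs=(0,2,15,8,14,1)
  step pc=2: bne  $3, $1, L10  cond=T  regs=(0,2,15,8,14,1)
  step pc=3: addi  $5, $3, 1  regs=(0,2,15,8,14,9)
  step pc=10: addi  $0, $3, 13  regs=(0,2,15,8,14,9)
  step pc=11: andi  $2, $2, 11  regs=(0,2,11,8,14,9)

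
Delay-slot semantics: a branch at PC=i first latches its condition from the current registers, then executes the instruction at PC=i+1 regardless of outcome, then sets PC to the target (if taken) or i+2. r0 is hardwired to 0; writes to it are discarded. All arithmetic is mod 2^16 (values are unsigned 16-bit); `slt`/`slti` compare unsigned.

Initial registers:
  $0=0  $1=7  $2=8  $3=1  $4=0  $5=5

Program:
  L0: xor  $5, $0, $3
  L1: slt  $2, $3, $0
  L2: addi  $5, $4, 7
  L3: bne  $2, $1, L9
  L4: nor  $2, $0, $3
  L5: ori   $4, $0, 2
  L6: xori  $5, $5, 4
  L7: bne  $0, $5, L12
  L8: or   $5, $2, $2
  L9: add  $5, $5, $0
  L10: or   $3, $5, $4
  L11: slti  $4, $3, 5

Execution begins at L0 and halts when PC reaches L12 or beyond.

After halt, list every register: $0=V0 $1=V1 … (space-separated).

$0=0 $1=7 $2=65534 $3=7 $4=0 $5=7

PC=0  xor  $5, $0, $3        | $0=0 $1=7 $2=8 $3=1 $4=0 $5=1
PC=1  slt  $2, $3, $0        | $0=0 $1=7 $2=0 $3=1 $4=0 $5=1
PC=2  addi  $5, $4, 7        | $0=0 $1=7 $2=0 $3=1 $4=0 $5=7
PC=3  bne  $2, $1, L9        | $0=0 $1=7 $2=0 $3=1 $4=0 $5=7  [TAKEN]
PC=4  nor  $2, $0, $3        | $0=0 $1=7 $2=65534 $3=1 $4=0 $5=7
PC=9  add  $5, $5, $0        | $0=0 $1=7 $2=65534 $3=1 $4=0 $5=7
PC=10 or   $3, $5, $4        | $0=0 $1=7 $2=65534 $3=7 $4=0 $5=7
PC=11 slti  $4, $3, 5        | $0=0 $1=7 $2=65534 $3=7 $4=0 $5=7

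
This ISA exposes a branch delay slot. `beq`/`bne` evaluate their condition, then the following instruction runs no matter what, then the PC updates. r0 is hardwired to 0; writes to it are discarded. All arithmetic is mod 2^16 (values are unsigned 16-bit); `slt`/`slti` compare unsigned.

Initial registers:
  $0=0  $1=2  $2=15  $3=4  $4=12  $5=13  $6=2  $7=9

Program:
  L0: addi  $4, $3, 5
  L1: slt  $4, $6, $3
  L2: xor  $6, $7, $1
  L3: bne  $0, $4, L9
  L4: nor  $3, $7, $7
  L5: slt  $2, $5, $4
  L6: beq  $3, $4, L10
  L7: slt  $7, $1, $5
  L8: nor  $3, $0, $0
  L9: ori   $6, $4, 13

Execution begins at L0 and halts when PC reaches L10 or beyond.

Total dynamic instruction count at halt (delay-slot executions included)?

6

[0] addi  $4, $3, 5  →  {$0:0, $1:2, $2:15, $3:4, $4:9, $5:13, $6:2, $7:9}
[1] slt  $4, $6, $3  →  {$0:0, $1:2, $2:15, $3:4, $4:1, $5:13, $6:2, $7:9}
[2] xor  $6, $7, $1  →  {$0:0, $1:2, $2:15, $3:4, $4:1, $5:13, $6:11, $7:9}
[3] bne  $0, $4, L9  →  {$0:0, $1:2, $2:15, $3:4, $4:1, $5:13, $6:11, $7:9}  ⟨branch taken⟩
[4] nor  $3, $7, $7  →  {$0:0, $1:2, $2:15, $3:65526, $4:1, $5:13, $6:11, $7:9}
[9] ori   $6, $4, 13  →  {$0:0, $1:2, $2:15, $3:65526, $4:1, $5:13, $6:13, $7:9}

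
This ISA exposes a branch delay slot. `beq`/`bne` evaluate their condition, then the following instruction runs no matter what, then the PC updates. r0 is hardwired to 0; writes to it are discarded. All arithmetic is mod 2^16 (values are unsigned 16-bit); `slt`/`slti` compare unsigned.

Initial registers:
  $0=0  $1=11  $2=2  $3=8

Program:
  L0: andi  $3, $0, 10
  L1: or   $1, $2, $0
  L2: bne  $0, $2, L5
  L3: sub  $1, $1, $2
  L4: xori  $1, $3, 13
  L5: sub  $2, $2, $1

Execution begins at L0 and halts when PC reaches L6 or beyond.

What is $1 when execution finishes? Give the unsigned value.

0

[0] andi  $3, $0, 10  →  {$0:0, $1:11, $2:2, $3:0}
[1] or   $1, $2, $0  →  {$0:0, $1:2, $2:2, $3:0}
[2] bne  $0, $2, L5  →  {$0:0, $1:2, $2:2, $3:0}  ⟨branch taken⟩
[3] sub  $1, $1, $2  →  {$0:0, $1:0, $2:2, $3:0}
[5] sub  $2, $2, $1  →  {$0:0, $1:0, $2:2, $3:0}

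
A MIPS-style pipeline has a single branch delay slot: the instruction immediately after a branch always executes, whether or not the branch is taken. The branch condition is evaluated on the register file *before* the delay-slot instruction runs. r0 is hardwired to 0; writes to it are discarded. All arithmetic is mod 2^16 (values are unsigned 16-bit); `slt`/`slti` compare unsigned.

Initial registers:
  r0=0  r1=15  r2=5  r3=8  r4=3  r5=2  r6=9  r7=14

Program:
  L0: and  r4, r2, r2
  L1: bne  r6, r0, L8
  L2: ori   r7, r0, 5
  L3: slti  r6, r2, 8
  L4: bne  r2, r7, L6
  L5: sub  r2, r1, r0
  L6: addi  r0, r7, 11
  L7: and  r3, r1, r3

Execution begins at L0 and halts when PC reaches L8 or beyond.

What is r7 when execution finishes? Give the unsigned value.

[0] and  r4, r2, r2  →  {r0:0, r1:15, r2:5, r3:8, r4:5, r5:2, r6:9, r7:14}
[1] bne  r6, r0, L8  →  {r0:0, r1:15, r2:5, r3:8, r4:5, r5:2, r6:9, r7:14}  ⟨branch taken⟩
[2] ori   r7, r0, 5  →  {r0:0, r1:15, r2:5, r3:8, r4:5, r5:2, r6:9, r7:5}

5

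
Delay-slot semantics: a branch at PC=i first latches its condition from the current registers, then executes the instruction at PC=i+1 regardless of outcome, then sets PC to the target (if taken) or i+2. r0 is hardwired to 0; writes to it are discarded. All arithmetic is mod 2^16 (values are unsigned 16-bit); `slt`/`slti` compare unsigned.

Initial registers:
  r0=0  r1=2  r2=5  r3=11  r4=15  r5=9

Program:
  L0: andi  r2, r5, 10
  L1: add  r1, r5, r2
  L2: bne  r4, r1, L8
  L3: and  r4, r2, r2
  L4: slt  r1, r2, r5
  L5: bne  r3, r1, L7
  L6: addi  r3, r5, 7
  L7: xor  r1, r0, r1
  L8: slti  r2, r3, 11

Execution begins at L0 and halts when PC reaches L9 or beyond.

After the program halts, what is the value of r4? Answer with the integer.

8

#0 andi  r2, r5, 10 ; 0/2/8/11/15/9
#1 add  r1, r5, r2 ; 0/17/8/11/15/9
#2 bne  r4, r1, L8 ; 0/17/8/11/15/9 ; →target
#3 and  r4, r2, r2 ; 0/17/8/11/8/9
#8 slti  r2, r3, 11 ; 0/17/0/11/8/9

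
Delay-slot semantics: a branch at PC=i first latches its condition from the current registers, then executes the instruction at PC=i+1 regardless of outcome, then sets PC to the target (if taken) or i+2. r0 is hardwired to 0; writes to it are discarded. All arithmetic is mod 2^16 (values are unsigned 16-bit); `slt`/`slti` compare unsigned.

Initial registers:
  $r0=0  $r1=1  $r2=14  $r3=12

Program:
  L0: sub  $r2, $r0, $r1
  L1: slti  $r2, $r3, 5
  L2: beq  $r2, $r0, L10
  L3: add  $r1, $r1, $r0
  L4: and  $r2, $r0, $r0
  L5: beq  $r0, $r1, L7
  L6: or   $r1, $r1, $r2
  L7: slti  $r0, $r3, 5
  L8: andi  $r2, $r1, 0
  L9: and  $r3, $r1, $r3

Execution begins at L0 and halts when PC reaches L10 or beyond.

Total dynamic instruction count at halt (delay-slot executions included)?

4

[0] sub  $r2, $r0, $r1  →  {$r0:0, $r1:1, $r2:65535, $r3:12}
[1] slti  $r2, $r3, 5  →  {$r0:0, $r1:1, $r2:0, $r3:12}
[2] beq  $r2, $r0, L10  →  {$r0:0, $r1:1, $r2:0, $r3:12}  ⟨branch taken⟩
[3] add  $r1, $r1, $r0  →  {$r0:0, $r1:1, $r2:0, $r3:12}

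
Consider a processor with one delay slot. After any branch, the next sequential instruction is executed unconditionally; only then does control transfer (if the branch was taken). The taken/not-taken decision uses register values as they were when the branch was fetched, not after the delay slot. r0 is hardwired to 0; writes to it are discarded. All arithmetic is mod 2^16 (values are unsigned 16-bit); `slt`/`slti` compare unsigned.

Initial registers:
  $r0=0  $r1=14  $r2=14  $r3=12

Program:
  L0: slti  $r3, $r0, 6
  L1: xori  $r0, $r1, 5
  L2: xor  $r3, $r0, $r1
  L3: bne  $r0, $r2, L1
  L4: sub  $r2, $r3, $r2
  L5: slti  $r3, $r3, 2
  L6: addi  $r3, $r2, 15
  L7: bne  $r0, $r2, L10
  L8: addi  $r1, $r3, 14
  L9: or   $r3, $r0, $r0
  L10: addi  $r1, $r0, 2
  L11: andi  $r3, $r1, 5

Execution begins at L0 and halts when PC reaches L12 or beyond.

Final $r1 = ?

  step pc=0: slti  $r3, $r0, 6  regs=(0,14,14,1)
  step pc=1: xori  $r0, $r1, 5  regs=(0,14,14,1)
  step pc=2: xor  $r3, $r0, $r1  regs=(0,14,14,14)
  step pc=3: bne  $r0, $r2, L1  cond=T  regs=(0,14,14,14)
  step pc=4: sub  $r2, $r3, $r2  regs=(0,14,0,14)
  step pc=1: xori  $r0, $r1, 5  regs=(0,14,0,14)
  step pc=2: xor  $r3, $r0, $r1  regs=(0,14,0,14)
  step pc=3: bne  $r0, $r2, L1  cond=F  regs=(0,14,0,14)
  step pc=4: sub  $r2, $r3, $r2  regs=(0,14,14,14)
  step pc=5: slti  $r3, $r3, 2  regs=(0,14,14,0)
  step pc=6: addi  $r3, $r2, 15  regs=(0,14,14,29)
  step pc=7: bne  $r0, $r2, L10  cond=T  regs=(0,14,14,29)
  step pc=8: addi  $r1, $r3, 14  regs=(0,43,14,29)
  step pc=10: addi  $r1, $r0, 2  regs=(0,2,14,29)
  step pc=11: andi  $r3, $r1, 5  regs=(0,2,14,0)

2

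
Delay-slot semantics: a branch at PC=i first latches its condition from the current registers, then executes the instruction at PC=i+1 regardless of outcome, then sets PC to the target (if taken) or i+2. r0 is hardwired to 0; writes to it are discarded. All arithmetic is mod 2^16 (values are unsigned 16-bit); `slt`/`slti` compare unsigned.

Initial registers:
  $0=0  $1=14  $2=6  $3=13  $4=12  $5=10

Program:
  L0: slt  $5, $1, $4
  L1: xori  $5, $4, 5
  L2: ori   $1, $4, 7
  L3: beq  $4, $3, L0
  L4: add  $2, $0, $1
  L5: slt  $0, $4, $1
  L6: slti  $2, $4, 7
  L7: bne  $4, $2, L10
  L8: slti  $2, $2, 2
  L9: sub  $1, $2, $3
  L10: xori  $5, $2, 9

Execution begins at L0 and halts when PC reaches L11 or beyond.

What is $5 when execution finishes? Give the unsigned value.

8

[0] slt  $5, $1, $4  →  {$0:0, $1:14, $2:6, $3:13, $4:12, $5:0}
[1] xori  $5, $4, 5  →  {$0:0, $1:14, $2:6, $3:13, $4:12, $5:9}
[2] ori   $1, $4, 7  →  {$0:0, $1:15, $2:6, $3:13, $4:12, $5:9}
[3] beq  $4, $3, L0  →  {$0:0, $1:15, $2:6, $3:13, $4:12, $5:9}  ⟨branch fallthrough⟩
[4] add  $2, $0, $1  →  {$0:0, $1:15, $2:15, $3:13, $4:12, $5:9}
[5] slt  $0, $4, $1  →  {$0:0, $1:15, $2:15, $3:13, $4:12, $5:9}
[6] slti  $2, $4, 7  →  {$0:0, $1:15, $2:0, $3:13, $4:12, $5:9}
[7] bne  $4, $2, L10  →  {$0:0, $1:15, $2:0, $3:13, $4:12, $5:9}  ⟨branch taken⟩
[8] slti  $2, $2, 2  →  {$0:0, $1:15, $2:1, $3:13, $4:12, $5:9}
[10] xori  $5, $2, 9  →  {$0:0, $1:15, $2:1, $3:13, $4:12, $5:8}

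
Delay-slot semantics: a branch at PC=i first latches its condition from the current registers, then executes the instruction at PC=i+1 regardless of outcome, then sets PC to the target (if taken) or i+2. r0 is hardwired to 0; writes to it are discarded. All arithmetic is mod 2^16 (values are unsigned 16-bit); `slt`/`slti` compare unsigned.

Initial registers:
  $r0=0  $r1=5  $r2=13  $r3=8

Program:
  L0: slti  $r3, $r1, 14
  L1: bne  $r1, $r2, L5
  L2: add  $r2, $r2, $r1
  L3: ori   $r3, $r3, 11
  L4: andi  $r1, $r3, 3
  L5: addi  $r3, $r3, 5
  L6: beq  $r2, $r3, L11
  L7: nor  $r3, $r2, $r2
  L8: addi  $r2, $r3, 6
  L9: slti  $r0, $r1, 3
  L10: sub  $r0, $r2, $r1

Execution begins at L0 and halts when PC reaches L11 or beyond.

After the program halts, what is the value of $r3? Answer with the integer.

65517

PC=0  slti  $r3, $r1, 14     | $r0=0 $r1=5 $r2=13 $r3=1
PC=1  bne  $r1, $r2, L5      | $r0=0 $r1=5 $r2=13 $r3=1  [TAKEN]
PC=2  add  $r2, $r2, $r1     | $r0=0 $r1=5 $r2=18 $r3=1
PC=5  addi  $r3, $r3, 5      | $r0=0 $r1=5 $r2=18 $r3=6
PC=6  beq  $r2, $r3, L11     | $r0=0 $r1=5 $r2=18 $r3=6  [not taken]
PC=7  nor  $r3, $r2, $r2     | $r0=0 $r1=5 $r2=18 $r3=65517
PC=8  addi  $r2, $r3, 6      | $r0=0 $r1=5 $r2=65523 $r3=65517
PC=9  slti  $r0, $r1, 3      | $r0=0 $r1=5 $r2=65523 $r3=65517
PC=10 sub  $r0, $r2, $r1     | $r0=0 $r1=5 $r2=65523 $r3=65517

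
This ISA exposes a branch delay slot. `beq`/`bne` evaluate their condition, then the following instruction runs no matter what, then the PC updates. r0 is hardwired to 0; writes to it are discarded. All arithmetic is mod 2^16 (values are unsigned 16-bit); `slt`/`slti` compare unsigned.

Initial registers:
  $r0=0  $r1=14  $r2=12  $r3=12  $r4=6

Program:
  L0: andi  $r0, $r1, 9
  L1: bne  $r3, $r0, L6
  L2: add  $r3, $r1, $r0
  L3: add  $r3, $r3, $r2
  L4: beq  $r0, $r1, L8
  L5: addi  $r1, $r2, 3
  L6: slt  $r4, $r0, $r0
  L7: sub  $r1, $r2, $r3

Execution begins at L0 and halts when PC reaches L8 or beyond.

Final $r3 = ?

14

[0] andi  $r0, $r1, 9  →  {$r0:0, $r1:14, $r2:12, $r3:12, $r4:6}
[1] bne  $r3, $r0, L6  →  {$r0:0, $r1:14, $r2:12, $r3:12, $r4:6}  ⟨branch taken⟩
[2] add  $r3, $r1, $r0  →  {$r0:0, $r1:14, $r2:12, $r3:14, $r4:6}
[6] slt  $r4, $r0, $r0  →  {$r0:0, $r1:14, $r2:12, $r3:14, $r4:0}
[7] sub  $r1, $r2, $r3  →  {$r0:0, $r1:65534, $r2:12, $r3:14, $r4:0}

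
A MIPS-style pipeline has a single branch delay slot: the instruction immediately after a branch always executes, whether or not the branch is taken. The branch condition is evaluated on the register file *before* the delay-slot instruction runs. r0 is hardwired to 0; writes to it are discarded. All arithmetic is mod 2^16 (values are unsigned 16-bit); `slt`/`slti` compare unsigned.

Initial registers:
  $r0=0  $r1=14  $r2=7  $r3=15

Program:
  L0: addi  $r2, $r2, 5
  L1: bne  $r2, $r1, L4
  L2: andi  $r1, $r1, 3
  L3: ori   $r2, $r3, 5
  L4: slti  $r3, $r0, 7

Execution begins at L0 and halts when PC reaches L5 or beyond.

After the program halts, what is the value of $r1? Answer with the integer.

PC=0  addi  $r2, $r2, 5      | $r0=0 $r1=14 $r2=12 $r3=15
PC=1  bne  $r2, $r1, L4      | $r0=0 $r1=14 $r2=12 $r3=15  [TAKEN]
PC=2  andi  $r1, $r1, 3      | $r0=0 $r1=2 $r2=12 $r3=15
PC=4  slti  $r3, $r0, 7      | $r0=0 $r1=2 $r2=12 $r3=1

2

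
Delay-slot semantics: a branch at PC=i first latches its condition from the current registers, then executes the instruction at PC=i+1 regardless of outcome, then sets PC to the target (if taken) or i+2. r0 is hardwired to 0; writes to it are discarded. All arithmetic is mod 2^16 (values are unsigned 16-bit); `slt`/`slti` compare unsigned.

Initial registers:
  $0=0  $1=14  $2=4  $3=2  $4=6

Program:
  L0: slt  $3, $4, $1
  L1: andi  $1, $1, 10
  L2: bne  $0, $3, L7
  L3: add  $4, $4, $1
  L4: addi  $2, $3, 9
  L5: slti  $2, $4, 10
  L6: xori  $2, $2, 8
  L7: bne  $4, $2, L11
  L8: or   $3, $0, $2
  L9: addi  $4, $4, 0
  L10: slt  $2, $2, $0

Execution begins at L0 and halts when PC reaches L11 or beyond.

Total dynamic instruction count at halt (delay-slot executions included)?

6

  step pc=0: slt  $3, $4, $1  regs=(0,14,4,1,6)
  step pc=1: andi  $1, $1, 10  regs=(0,10,4,1,6)
  step pc=2: bne  $0, $3, L7  cond=T  regs=(0,10,4,1,6)
  step pc=3: add  $4, $4, $1  regs=(0,10,4,1,16)
  step pc=7: bne  $4, $2, L11  cond=T  regs=(0,10,4,1,16)
  step pc=8: or   $3, $0, $2  regs=(0,10,4,4,16)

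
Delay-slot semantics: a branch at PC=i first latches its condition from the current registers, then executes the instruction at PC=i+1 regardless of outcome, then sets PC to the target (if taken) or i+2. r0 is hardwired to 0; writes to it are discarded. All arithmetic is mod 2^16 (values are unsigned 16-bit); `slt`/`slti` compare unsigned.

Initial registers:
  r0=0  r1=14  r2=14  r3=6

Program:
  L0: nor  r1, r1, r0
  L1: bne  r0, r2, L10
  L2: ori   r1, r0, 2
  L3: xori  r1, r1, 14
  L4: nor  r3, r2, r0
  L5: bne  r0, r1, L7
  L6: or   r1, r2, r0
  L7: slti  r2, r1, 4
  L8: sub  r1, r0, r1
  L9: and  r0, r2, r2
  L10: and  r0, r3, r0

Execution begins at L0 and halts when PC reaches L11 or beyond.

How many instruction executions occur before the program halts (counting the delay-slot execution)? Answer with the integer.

4

PC=0  nor  r1, r1, r0        | r0=0 r1=65521 r2=14 r3=6
PC=1  bne  r0, r2, L10       | r0=0 r1=65521 r2=14 r3=6  [TAKEN]
PC=2  ori   r1, r0, 2        | r0=0 r1=2 r2=14 r3=6
PC=10 and  r0, r3, r0        | r0=0 r1=2 r2=14 r3=6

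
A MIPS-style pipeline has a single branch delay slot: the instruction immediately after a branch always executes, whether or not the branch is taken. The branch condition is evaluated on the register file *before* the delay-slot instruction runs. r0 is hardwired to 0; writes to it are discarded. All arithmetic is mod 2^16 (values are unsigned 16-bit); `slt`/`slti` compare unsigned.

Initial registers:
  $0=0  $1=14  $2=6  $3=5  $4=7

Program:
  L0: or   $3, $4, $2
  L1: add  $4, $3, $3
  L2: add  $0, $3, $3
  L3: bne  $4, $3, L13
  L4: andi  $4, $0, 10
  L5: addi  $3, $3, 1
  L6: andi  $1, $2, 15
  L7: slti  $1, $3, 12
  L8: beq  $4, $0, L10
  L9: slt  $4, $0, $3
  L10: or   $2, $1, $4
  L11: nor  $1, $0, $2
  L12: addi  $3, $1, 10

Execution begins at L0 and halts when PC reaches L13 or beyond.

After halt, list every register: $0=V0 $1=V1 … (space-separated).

  step pc=0: or   $3, $4, $2  regs=(0,14,6,7,7)
  step pc=1: add  $4, $3, $3  regs=(0,14,6,7,14)
  step pc=2: add  $0, $3, $3  regs=(0,14,6,7,14)
  step pc=3: bne  $4, $3, L13  cond=T  regs=(0,14,6,7,14)
  step pc=4: andi  $4, $0, 10  regs=(0,14,6,7,0)

$0=0 $1=14 $2=6 $3=7 $4=0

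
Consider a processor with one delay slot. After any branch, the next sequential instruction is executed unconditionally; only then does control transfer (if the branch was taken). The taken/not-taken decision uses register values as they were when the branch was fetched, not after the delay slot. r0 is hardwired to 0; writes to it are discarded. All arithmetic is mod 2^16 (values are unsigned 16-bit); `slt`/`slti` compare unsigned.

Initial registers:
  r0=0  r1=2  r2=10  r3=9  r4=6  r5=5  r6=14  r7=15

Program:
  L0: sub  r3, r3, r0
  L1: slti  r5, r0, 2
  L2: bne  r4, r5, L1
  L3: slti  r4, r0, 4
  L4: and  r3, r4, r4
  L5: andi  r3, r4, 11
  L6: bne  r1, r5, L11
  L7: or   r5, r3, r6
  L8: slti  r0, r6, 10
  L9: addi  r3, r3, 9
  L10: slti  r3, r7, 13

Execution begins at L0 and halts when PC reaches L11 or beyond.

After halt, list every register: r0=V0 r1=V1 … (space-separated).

  step pc=0: sub  r3, r3, r0  regs=(0,2,10,9,6,5,14,15)
  step pc=1: slti  r5, r0, 2  regs=(0,2,10,9,6,1,14,15)
  step pc=2: bne  r4, r5, L1  cond=T  regs=(0,2,10,9,6,1,14,15)
  step pc=3: slti  r4, r0, 4  regs=(0,2,10,9,1,1,14,15)
  step pc=1: slti  r5, r0, 2  regs=(0,2,10,9,1,1,14,15)
  step pc=2: bne  r4, r5, L1  cond=F  regs=(0,2,10,9,1,1,14,15)
  step pc=3: slti  r4, r0, 4  regs=(0,2,10,9,1,1,14,15)
  step pc=4: and  r3, r4, r4  regs=(0,2,10,1,1,1,14,15)
  step pc=5: andi  r3, r4, 11  regs=(0,2,10,1,1,1,14,15)
  step pc=6: bne  r1, r5, L11  cond=T  regs=(0,2,10,1,1,1,14,15)
  step pc=7: or   r5, r3, r6  regs=(0,2,10,1,1,15,14,15)

r0=0 r1=2 r2=10 r3=1 r4=1 r5=15 r6=14 r7=15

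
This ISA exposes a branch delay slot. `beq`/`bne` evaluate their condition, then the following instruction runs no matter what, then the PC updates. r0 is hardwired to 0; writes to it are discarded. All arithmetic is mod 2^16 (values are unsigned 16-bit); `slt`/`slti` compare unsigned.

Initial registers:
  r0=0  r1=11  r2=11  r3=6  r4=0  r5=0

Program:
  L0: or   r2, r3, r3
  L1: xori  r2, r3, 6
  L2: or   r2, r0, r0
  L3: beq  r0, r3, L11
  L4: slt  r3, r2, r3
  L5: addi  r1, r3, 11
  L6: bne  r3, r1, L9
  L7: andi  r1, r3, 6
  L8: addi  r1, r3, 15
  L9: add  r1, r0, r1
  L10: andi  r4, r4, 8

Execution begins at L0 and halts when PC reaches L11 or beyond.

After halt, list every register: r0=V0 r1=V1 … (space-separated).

PC=0  or   r2, r3, r3        | r0=0 r1=11 r2=6 r3=6 r4=0 r5=0
PC=1  xori  r2, r3, 6        | r0=0 r1=11 r2=0 r3=6 r4=0 r5=0
PC=2  or   r2, r0, r0        | r0=0 r1=11 r2=0 r3=6 r4=0 r5=0
PC=3  beq  r0, r3, L11       | r0=0 r1=11 r2=0 r3=6 r4=0 r5=0  [not taken]
PC=4  slt  r3, r2, r3        | r0=0 r1=11 r2=0 r3=1 r4=0 r5=0
PC=5  addi  r1, r3, 11       | r0=0 r1=12 r2=0 r3=1 r4=0 r5=0
PC=6  bne  r3, r1, L9        | r0=0 r1=12 r2=0 r3=1 r4=0 r5=0  [TAKEN]
PC=7  andi  r1, r3, 6        | r0=0 r1=0 r2=0 r3=1 r4=0 r5=0
PC=9  add  r1, r0, r1        | r0=0 r1=0 r2=0 r3=1 r4=0 r5=0
PC=10 andi  r4, r4, 8        | r0=0 r1=0 r2=0 r3=1 r4=0 r5=0

r0=0 r1=0 r2=0 r3=1 r4=0 r5=0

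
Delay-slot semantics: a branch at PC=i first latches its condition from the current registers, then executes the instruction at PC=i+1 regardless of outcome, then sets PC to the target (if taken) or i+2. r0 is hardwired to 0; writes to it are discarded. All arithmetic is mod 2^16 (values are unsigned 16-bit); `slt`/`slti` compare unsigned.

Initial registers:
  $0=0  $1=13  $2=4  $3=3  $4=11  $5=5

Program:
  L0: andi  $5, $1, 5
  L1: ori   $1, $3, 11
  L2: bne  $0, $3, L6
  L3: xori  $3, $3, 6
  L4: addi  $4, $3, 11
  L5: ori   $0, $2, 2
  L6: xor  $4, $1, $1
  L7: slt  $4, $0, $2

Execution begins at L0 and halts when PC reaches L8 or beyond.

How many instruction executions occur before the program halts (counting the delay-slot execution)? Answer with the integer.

  step pc=0: andi  $5, $1, 5  regs=(0,13,4,3,11,5)
  step pc=1: ori   $1, $3, 11  regs=(0,11,4,3,11,5)
  step pc=2: bne  $0, $3, L6  cond=T  regs=(0,11,4,3,11,5)
  step pc=3: xori  $3, $3, 6  regs=(0,11,4,5,11,5)
  step pc=6: xor  $4, $1, $1  regs=(0,11,4,5,0,5)
  step pc=7: slt  $4, $0, $2  regs=(0,11,4,5,1,5)

6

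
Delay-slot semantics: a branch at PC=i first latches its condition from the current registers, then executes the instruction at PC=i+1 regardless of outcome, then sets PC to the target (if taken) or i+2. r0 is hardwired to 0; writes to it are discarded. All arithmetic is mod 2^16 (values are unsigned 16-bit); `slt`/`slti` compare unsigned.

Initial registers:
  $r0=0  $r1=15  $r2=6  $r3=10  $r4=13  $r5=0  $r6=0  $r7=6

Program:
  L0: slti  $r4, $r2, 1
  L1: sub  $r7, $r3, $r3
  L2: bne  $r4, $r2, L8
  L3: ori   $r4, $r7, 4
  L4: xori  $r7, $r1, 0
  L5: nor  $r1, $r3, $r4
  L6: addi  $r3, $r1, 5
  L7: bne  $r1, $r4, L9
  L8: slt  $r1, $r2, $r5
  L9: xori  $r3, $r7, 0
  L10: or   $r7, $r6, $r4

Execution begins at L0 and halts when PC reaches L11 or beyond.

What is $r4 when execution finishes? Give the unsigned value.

4

[0] slti  $r4, $r2, 1  →  {$r0:0, $r1:15, $r2:6, $r3:10, $r4:0, $r5:0, $r6:0, $r7:6}
[1] sub  $r7, $r3, $r3  →  {$r0:0, $r1:15, $r2:6, $r3:10, $r4:0, $r5:0, $r6:0, $r7:0}
[2] bne  $r4, $r2, L8  →  {$r0:0, $r1:15, $r2:6, $r3:10, $r4:0, $r5:0, $r6:0, $r7:0}  ⟨branch taken⟩
[3] ori   $r4, $r7, 4  →  {$r0:0, $r1:15, $r2:6, $r3:10, $r4:4, $r5:0, $r6:0, $r7:0}
[8] slt  $r1, $r2, $r5  →  {$r0:0, $r1:0, $r2:6, $r3:10, $r4:4, $r5:0, $r6:0, $r7:0}
[9] xori  $r3, $r7, 0  →  {$r0:0, $r1:0, $r2:6, $r3:0, $r4:4, $r5:0, $r6:0, $r7:0}
[10] or   $r7, $r6, $r4  →  {$r0:0, $r1:0, $r2:6, $r3:0, $r4:4, $r5:0, $r6:0, $r7:4}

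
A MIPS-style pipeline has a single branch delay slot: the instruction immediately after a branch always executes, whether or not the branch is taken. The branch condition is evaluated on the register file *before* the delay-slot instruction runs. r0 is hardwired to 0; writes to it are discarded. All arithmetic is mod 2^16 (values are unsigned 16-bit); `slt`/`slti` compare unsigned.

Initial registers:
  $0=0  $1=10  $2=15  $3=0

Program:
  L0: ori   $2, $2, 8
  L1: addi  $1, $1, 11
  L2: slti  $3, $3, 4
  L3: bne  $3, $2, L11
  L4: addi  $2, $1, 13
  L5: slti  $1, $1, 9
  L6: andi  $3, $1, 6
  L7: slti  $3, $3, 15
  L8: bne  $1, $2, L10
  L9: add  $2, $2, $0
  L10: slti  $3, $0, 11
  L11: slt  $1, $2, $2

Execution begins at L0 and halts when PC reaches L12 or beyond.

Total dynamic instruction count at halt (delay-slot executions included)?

  step pc=0: ori   $2, $2, 8  regs=(0,10,15,0)
  step pc=1: addi  $1, $1, 11  regs=(0,21,15,0)
  step pc=2: slti  $3, $3, 4  regs=(0,21,15,1)
  step pc=3: bne  $3, $2, L11  cond=T  regs=(0,21,15,1)
  step pc=4: addi  $2, $1, 13  regs=(0,21,34,1)
  step pc=11: slt  $1, $2, $2  regs=(0,0,34,1)

6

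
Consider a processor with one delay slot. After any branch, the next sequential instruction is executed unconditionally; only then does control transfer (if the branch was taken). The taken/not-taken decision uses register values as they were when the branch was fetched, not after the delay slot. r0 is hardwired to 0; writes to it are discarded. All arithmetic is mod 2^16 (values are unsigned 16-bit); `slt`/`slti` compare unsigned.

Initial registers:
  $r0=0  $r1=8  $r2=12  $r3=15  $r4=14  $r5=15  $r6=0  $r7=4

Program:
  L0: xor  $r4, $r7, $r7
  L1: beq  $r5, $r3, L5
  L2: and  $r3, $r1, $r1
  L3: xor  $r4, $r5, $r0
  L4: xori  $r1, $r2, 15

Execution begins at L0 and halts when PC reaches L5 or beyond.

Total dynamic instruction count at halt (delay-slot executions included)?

[0] xor  $r4, $r7, $r7  →  {$r0:0, $r1:8, $r2:12, $r3:15, $r4:0, $r5:15, $r6:0, $r7:4}
[1] beq  $r5, $r3, L5  →  {$r0:0, $r1:8, $r2:12, $r3:15, $r4:0, $r5:15, $r6:0, $r7:4}  ⟨branch taken⟩
[2] and  $r3, $r1, $r1  →  {$r0:0, $r1:8, $r2:12, $r3:8, $r4:0, $r5:15, $r6:0, $r7:4}

3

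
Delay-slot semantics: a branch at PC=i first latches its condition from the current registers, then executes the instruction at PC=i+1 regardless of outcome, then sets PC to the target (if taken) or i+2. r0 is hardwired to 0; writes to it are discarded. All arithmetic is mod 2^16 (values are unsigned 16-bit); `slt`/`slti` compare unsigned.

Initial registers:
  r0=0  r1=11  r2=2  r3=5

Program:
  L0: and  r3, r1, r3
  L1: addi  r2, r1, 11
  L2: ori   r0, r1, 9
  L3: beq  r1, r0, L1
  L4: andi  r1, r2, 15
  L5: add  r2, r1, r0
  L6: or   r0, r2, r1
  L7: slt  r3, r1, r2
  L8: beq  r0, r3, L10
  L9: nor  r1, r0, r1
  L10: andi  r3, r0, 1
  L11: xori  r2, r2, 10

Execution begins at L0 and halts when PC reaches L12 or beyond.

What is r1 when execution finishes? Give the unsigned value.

  step pc=0: and  r3, r1, r3  regs=(0,11,2,1)
  step pc=1: addi  r2, r1, 11  regs=(0,11,22,1)
  step pc=2: ori   r0, r1, 9  regs=(0,11,22,1)
  step pc=3: beq  r1, r0, L1  cond=F  regs=(0,11,22,1)
  step pc=4: andi  r1, r2, 15  regs=(0,6,22,1)
  step pc=5: add  r2, r1, r0  regs=(0,6,6,1)
  step pc=6: or   r0, r2, r1  regs=(0,6,6,1)
  step pc=7: slt  r3, r1, r2  regs=(0,6,6,0)
  step pc=8: beq  r0, r3, L10  cond=T  regs=(0,6,6,0)
  step pc=9: nor  r1, r0, r1  regs=(0,65529,6,0)
  step pc=10: andi  r3, r0, 1  regs=(0,65529,6,0)
  step pc=11: xori  r2, r2, 10  regs=(0,65529,12,0)

65529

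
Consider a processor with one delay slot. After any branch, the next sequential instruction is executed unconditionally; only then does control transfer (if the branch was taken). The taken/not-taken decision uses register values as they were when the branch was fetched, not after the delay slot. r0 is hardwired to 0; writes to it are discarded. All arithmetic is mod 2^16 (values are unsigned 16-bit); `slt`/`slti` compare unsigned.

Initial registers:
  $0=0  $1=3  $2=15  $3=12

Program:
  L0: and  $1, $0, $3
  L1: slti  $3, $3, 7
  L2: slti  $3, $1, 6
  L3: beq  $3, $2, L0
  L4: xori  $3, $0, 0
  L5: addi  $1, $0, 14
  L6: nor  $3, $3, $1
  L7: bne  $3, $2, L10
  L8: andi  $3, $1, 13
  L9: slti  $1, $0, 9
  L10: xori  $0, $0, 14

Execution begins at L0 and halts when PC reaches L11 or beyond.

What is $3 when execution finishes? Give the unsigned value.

12

PC=0  and  $1, $0, $3        | $0=0 $1=0 $2=15 $3=12
PC=1  slti  $3, $3, 7        | $0=0 $1=0 $2=15 $3=0
PC=2  slti  $3, $1, 6        | $0=0 $1=0 $2=15 $3=1
PC=3  beq  $3, $2, L0        | $0=0 $1=0 $2=15 $3=1  [not taken]
PC=4  xori  $3, $0, 0        | $0=0 $1=0 $2=15 $3=0
PC=5  addi  $1, $0, 14       | $0=0 $1=14 $2=15 $3=0
PC=6  nor  $3, $3, $1        | $0=0 $1=14 $2=15 $3=65521
PC=7  bne  $3, $2, L10       | $0=0 $1=14 $2=15 $3=65521  [TAKEN]
PC=8  andi  $3, $1, 13       | $0=0 $1=14 $2=15 $3=12
PC=10 xori  $0, $0, 14       | $0=0 $1=14 $2=15 $3=12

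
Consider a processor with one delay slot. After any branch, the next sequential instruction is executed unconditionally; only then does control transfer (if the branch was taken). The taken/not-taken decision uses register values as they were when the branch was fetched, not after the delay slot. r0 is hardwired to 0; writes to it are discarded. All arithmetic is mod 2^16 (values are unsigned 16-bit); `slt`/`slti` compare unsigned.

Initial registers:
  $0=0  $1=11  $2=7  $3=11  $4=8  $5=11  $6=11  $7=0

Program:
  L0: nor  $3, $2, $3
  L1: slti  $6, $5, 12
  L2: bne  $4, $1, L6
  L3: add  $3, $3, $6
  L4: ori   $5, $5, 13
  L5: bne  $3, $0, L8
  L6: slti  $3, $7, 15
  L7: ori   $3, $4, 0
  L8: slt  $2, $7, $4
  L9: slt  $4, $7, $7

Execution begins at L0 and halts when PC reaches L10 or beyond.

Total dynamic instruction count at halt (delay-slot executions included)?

PC=0  nor  $3, $2, $3        | $0=0 $1=11 $2=7 $3=65520 $4=8 $5=11 $6=11 $7=0
PC=1  slti  $6, $5, 12       | $0=0 $1=11 $2=7 $3=65520 $4=8 $5=11 $6=1 $7=0
PC=2  bne  $4, $1, L6        | $0=0 $1=11 $2=7 $3=65520 $4=8 $5=11 $6=1 $7=0  [TAKEN]
PC=3  add  $3, $3, $6        | $0=0 $1=11 $2=7 $3=65521 $4=8 $5=11 $6=1 $7=0
PC=6  slti  $3, $7, 15       | $0=0 $1=11 $2=7 $3=1 $4=8 $5=11 $6=1 $7=0
PC=7  ori   $3, $4, 0        | $0=0 $1=11 $2=7 $3=8 $4=8 $5=11 $6=1 $7=0
PC=8  slt  $2, $7, $4        | $0=0 $1=11 $2=1 $3=8 $4=8 $5=11 $6=1 $7=0
PC=9  slt  $4, $7, $7        | $0=0 $1=11 $2=1 $3=8 $4=0 $5=11 $6=1 $7=0

8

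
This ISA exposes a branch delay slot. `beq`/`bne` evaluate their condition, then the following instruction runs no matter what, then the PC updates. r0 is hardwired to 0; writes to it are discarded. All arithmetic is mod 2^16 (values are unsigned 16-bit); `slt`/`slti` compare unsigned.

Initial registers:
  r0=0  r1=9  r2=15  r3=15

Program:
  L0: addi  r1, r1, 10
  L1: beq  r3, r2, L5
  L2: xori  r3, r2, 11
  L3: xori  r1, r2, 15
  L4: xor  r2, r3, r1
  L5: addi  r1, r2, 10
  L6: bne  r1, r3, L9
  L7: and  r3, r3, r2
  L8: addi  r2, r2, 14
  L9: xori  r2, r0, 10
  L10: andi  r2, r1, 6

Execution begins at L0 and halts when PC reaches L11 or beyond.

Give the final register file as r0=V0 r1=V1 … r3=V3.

r0=0 r1=25 r2=0 r3=4

  step pc=0: addi  r1, r1, 10  regs=(0,19,15,15)
  step pc=1: beq  r3, r2, L5  cond=T  regs=(0,19,15,15)
  step pc=2: xori  r3, r2, 11  regs=(0,19,15,4)
  step pc=5: addi  r1, r2, 10  regs=(0,25,15,4)
  step pc=6: bne  r1, r3, L9  cond=T  regs=(0,25,15,4)
  step pc=7: and  r3, r3, r2  regs=(0,25,15,4)
  step pc=9: xori  r2, r0, 10  regs=(0,25,10,4)
  step pc=10: andi  r2, r1, 6  regs=(0,25,0,4)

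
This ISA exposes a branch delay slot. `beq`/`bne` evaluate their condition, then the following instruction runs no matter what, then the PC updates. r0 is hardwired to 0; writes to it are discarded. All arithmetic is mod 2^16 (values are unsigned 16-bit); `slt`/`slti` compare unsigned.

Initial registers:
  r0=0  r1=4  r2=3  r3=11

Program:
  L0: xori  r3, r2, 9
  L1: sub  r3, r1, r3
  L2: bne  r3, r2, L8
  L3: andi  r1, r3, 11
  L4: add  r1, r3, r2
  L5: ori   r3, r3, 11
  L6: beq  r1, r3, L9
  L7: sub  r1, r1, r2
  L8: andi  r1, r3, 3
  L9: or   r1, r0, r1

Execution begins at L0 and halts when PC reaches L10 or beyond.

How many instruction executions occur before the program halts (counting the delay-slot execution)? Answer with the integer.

#0 xori  r3, r2, 9 ; 0/4/3/10
#1 sub  r3, r1, r3 ; 0/4/3/65530
#2 bne  r3, r2, L8 ; 0/4/3/65530 ; →target
#3 andi  r1, r3, 11 ; 0/10/3/65530
#8 andi  r1, r3, 3 ; 0/2/3/65530
#9 or   r1, r0, r1 ; 0/2/3/65530

6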